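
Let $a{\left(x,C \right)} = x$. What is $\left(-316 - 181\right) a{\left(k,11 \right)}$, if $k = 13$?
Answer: $-6461$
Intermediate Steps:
$\left(-316 - 181\right) a{\left(k,11 \right)} = \left(-316 - 181\right) 13 = \left(-497\right) 13 = -6461$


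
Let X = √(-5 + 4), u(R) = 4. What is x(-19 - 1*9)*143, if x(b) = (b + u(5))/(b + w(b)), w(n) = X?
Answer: 96096/785 + 3432*I/785 ≈ 122.42 + 4.372*I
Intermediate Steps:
X = I (X = √(-1) = I ≈ 1.0*I)
w(n) = I
x(b) = (4 + b)/(I + b) (x(b) = (b + 4)/(b + I) = (4 + b)/(I + b))
x(-19 - 1*9)*143 = ((4 + (-19 - 1*9))/(I + (-19 - 1*9)))*143 = ((4 + (-19 - 9))/(I + (-19 - 9)))*143 = ((4 - 28)/(I - 28))*143 = (-24/(-28 + I))*143 = (((-28 - I)/785)*(-24))*143 = -24*(-28 - I)/785*143 = -3432*(-28 - I)/785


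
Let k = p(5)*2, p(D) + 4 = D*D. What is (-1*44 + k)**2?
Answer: 4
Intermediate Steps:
p(D) = -4 + D**2 (p(D) = -4 + D*D = -4 + D**2)
k = 42 (k = (-4 + 5**2)*2 = (-4 + 25)*2 = 21*2 = 42)
(-1*44 + k)**2 = (-1*44 + 42)**2 = (-44 + 42)**2 = (-2)**2 = 4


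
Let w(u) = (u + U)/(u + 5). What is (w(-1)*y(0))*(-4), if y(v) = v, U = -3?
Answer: 0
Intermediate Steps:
w(u) = (-3 + u)/(5 + u) (w(u) = (u - 3)/(u + 5) = (-3 + u)/(5 + u))
(w(-1)*y(0))*(-4) = (((-3 - 1)/(5 - 1))*0)*(-4) = ((-4/4)*0)*(-4) = (((¼)*(-4))*0)*(-4) = -1*0*(-4) = 0*(-4) = 0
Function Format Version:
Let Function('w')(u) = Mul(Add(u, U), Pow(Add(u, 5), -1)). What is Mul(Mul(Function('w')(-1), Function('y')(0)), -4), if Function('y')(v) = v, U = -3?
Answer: 0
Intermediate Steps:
Function('w')(u) = Mul(Pow(Add(5, u), -1), Add(-3, u)) (Function('w')(u) = Mul(Add(u, -3), Pow(Add(u, 5), -1)) = Mul(Add(-3, u), Pow(Add(5, u), -1)) = Mul(Pow(Add(5, u), -1), Add(-3, u)))
Mul(Mul(Function('w')(-1), Function('y')(0)), -4) = Mul(Mul(Mul(Pow(Add(5, -1), -1), Add(-3, -1)), 0), -4) = Mul(Mul(Mul(Pow(4, -1), -4), 0), -4) = Mul(Mul(Mul(Rational(1, 4), -4), 0), -4) = Mul(Mul(-1, 0), -4) = Mul(0, -4) = 0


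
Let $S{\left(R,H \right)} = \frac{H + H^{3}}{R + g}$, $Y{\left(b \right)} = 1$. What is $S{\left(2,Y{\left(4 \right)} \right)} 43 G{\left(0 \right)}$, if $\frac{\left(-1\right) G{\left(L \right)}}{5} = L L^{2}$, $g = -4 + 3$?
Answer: $0$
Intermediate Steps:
$g = -1$
$G{\left(L \right)} = - 5 L^{3}$ ($G{\left(L \right)} = - 5 L L^{2} = - 5 L^{3}$)
$S{\left(R,H \right)} = \frac{H + H^{3}}{-1 + R}$ ($S{\left(R,H \right)} = \frac{H + H^{3}}{R - 1} = \frac{H + H^{3}}{-1 + R}$)
$S{\left(2,Y{\left(4 \right)} \right)} 43 G{\left(0 \right)} = \frac{1 + 1^{3}}{-1 + 2} \cdot 43 \left(- 5 \cdot 0^{3}\right) = \frac{1 + 1}{1} \cdot 43 \left(\left(-5\right) 0\right) = 1 \cdot 2 \cdot 43 \cdot 0 = 2 \cdot 43 \cdot 0 = 86 \cdot 0 = 0$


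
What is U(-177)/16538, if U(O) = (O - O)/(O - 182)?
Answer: 0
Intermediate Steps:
U(O) = 0 (U(O) = 0/(-182 + O) = 0)
U(-177)/16538 = 0/16538 = 0*(1/16538) = 0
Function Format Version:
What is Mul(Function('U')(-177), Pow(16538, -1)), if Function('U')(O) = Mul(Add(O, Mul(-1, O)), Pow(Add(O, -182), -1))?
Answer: 0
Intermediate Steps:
Function('U')(O) = 0 (Function('U')(O) = Mul(0, Pow(Add(-182, O), -1)) = 0)
Mul(Function('U')(-177), Pow(16538, -1)) = Mul(0, Pow(16538, -1)) = Mul(0, Rational(1, 16538)) = 0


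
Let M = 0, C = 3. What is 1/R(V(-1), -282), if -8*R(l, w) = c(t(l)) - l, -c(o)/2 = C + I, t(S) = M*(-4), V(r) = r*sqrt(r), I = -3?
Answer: 8*I ≈ 8.0*I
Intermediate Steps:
V(r) = r**(3/2)
t(S) = 0 (t(S) = 0*(-4) = 0)
c(o) = 0 (c(o) = -2*(3 - 3) = -2*0 = 0)
R(l, w) = l/8 (R(l, w) = -(0 - l)/8 = -(-1)*l/8 = l/8)
1/R(V(-1), -282) = 1/((-1)**(3/2)/8) = 1/((-I)/8) = 1/(-I/8) = 8*I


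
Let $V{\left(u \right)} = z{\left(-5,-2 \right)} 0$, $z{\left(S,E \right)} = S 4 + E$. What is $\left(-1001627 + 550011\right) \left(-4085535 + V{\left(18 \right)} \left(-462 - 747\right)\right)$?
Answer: $1845092974560$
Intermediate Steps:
$z{\left(S,E \right)} = E + 4 S$ ($z{\left(S,E \right)} = 4 S + E = E + 4 S$)
$V{\left(u \right)} = 0$ ($V{\left(u \right)} = \left(-2 + 4 \left(-5\right)\right) 0 = \left(-2 - 20\right) 0 = \left(-22\right) 0 = 0$)
$\left(-1001627 + 550011\right) \left(-4085535 + V{\left(18 \right)} \left(-462 - 747\right)\right) = \left(-1001627 + 550011\right) \left(-4085535 + 0 \left(-462 - 747\right)\right) = - 451616 \left(-4085535 + 0 \left(-1209\right)\right) = - 451616 \left(-4085535 + 0\right) = \left(-451616\right) \left(-4085535\right) = 1845092974560$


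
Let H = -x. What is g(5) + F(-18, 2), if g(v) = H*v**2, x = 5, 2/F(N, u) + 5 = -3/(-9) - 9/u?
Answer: -6887/55 ≈ -125.22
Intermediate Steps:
F(N, u) = 2/(-14/3 - 9/u) (F(N, u) = 2/(-5 + (-3/(-9) - 9/u)) = 2/(-5 + (-3*(-1/9) - 9/u)) = 2/(-5 + (1/3 - 9/u)) = 2/(-14/3 - 9/u))
H = -5 (H = -1*5 = -5)
g(v) = -5*v**2
g(5) + F(-18, 2) = -5*5**2 - 6*2/(27 + 14*2) = -5*25 - 6*2/(27 + 28) = -125 - 6*2/55 = -125 - 6*2*1/55 = -125 - 12/55 = -6887/55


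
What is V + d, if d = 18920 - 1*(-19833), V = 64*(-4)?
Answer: 38497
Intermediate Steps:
V = -256
d = 38753 (d = 18920 + 19833 = 38753)
V + d = -256 + 38753 = 38497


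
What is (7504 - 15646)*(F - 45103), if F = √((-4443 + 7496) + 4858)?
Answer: 367228626 - 24426*√879 ≈ 3.6650e+8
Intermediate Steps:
F = 3*√879 (F = √(3053 + 4858) = √7911 = 3*√879 ≈ 88.944)
(7504 - 15646)*(F - 45103) = (7504 - 15646)*(3*√879 - 45103) = -8142*(-45103 + 3*√879) = 367228626 - 24426*√879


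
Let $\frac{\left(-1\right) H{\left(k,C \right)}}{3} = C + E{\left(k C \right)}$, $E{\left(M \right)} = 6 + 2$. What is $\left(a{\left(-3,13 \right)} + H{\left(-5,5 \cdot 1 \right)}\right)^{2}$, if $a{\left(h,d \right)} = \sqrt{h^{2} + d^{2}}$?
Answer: $\left(39 - \sqrt{178}\right)^{2} \approx 658.35$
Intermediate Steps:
$E{\left(M \right)} = 8$
$H{\left(k,C \right)} = -24 - 3 C$ ($H{\left(k,C \right)} = - 3 \left(C + 8\right) = - 3 \left(8 + C\right) = -24 - 3 C$)
$a{\left(h,d \right)} = \sqrt{d^{2} + h^{2}}$
$\left(a{\left(-3,13 \right)} + H{\left(-5,5 \cdot 1 \right)}\right)^{2} = \left(\sqrt{13^{2} + \left(-3\right)^{2}} - \left(24 + 3 \cdot 5 \cdot 1\right)\right)^{2} = \left(\sqrt{169 + 9} - 39\right)^{2} = \left(\sqrt{178} - 39\right)^{2} = \left(-39 + \sqrt{178}\right)^{2}$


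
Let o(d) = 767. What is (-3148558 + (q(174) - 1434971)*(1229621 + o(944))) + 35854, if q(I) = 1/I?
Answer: -153604955781130/87 ≈ -1.7656e+12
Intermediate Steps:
(-3148558 + (q(174) - 1434971)*(1229621 + o(944))) + 35854 = (-3148558 + (1/174 - 1434971)*(1229621 + 767)) + 35854 = (-3148558 + (1/174 - 1434971)*1230388) + 35854 = (-3148558 - 249684953/174*1230388) + 35854 = (-3148558 - 153604684975882/87) + 35854 = -153604958900428/87 + 35854 = -153604955781130/87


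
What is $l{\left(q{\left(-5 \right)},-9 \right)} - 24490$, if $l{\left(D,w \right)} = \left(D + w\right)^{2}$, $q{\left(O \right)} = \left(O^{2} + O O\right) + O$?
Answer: $-23194$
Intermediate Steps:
$q{\left(O \right)} = O + 2 O^{2}$ ($q{\left(O \right)} = \left(O^{2} + O^{2}\right) + O = 2 O^{2} + O = O + 2 O^{2}$)
$l{\left(q{\left(-5 \right)},-9 \right)} - 24490 = \left(- 5 \left(1 + 2 \left(-5\right)\right) - 9\right)^{2} - 24490 = \left(- 5 \left(1 - 10\right) - 9\right)^{2} - 24490 = \left(\left(-5\right) \left(-9\right) - 9\right)^{2} - 24490 = \left(45 - 9\right)^{2} - 24490 = 36^{2} - 24490 = 1296 - 24490 = -23194$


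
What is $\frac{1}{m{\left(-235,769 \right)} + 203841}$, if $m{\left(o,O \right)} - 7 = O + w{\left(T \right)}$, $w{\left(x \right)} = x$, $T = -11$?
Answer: $\frac{1}{204606} \approx 4.8874 \cdot 10^{-6}$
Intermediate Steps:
$m{\left(o,O \right)} = -4 + O$ ($m{\left(o,O \right)} = 7 + \left(O - 11\right) = 7 + \left(-11 + O\right) = -4 + O$)
$\frac{1}{m{\left(-235,769 \right)} + 203841} = \frac{1}{\left(-4 + 769\right) + 203841} = \frac{1}{765 + 203841} = \frac{1}{204606}$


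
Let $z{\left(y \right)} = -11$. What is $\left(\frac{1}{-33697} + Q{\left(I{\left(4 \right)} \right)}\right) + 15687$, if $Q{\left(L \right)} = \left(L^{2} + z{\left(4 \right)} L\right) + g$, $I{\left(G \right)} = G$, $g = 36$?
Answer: $\frac{528874414}{33697} \approx 15695.0$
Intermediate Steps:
$Q{\left(L \right)} = 36 + L^{2} - 11 L$ ($Q{\left(L \right)} = \left(L^{2} - 11 L\right) + 36 = 36 + L^{2} - 11 L$)
$\left(\frac{1}{-33697} + Q{\left(I{\left(4 \right)} \right)}\right) + 15687 = \left(\frac{1}{-33697} + \left(36 + 4^{2} - 44\right)\right) + 15687 = \left(- \frac{1}{33697} + \left(36 + 16 - 44\right)\right) + 15687 = \left(- \frac{1}{33697} + 8\right) + 15687 = \frac{269575}{33697} + 15687 = \frac{528874414}{33697}$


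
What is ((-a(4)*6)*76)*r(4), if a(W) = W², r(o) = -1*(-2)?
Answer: -14592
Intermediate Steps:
r(o) = 2
((-a(4)*6)*76)*r(4) = ((-1*4²*6)*76)*2 = ((-1*16*6)*76)*2 = (-16*6*76)*2 = -96*76*2 = -7296*2 = -14592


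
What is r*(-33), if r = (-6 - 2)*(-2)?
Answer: -528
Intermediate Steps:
r = 16 (r = -8*(-2) = 16)
r*(-33) = 16*(-33) = -528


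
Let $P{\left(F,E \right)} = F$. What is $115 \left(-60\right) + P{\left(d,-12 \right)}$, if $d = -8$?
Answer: $-6908$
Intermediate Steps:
$115 \left(-60\right) + P{\left(d,-12 \right)} = 115 \left(-60\right) - 8 = -6900 - 8 = -6908$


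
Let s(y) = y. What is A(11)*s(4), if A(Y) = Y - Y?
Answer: 0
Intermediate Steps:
A(Y) = 0
A(11)*s(4) = 0*4 = 0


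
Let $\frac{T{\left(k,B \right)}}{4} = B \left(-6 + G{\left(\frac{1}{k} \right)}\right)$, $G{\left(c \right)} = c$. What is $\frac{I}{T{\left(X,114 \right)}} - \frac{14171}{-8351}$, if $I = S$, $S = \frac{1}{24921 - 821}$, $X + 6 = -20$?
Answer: $\frac{12225089187037}{7204270743600} \approx 1.6969$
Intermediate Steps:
$X = -26$ ($X = -6 - 20 = -26$)
$S = \frac{1}{24100} \approx 4.1494 \cdot 10^{-5}$
$I = \frac{1}{24100} \approx 4.1494 \cdot 10^{-5}$
$T{\left(k,B \right)} = 4 B \left(-6 + \frac{1}{k}\right)$
$\frac{I}{T{\left(X,114 \right)}} - \frac{14171}{-8351} = \frac{1}{24100 \left(\left(-24\right) 114 + 4 \cdot 114 \frac{1}{-26}\right)} - \frac{14171}{-8351} = \frac{1}{24100 \left(-2736 + 4 \cdot 114 \left(- \frac{1}{26}\right)\right)} - - \frac{14171}{8351} = \frac{1}{24100 \left(-2736 - \frac{228}{13}\right)} + \frac{14171}{8351} = \frac{1}{24100 \left(- \frac{35796}{13}\right)} + \frac{14171}{8351} = \frac{1}{24100} \left(- \frac{13}{35796}\right) + \frac{14171}{8351} = - \frac{13}{862683600} + \frac{14171}{8351} = \frac{12225089187037}{7204270743600}$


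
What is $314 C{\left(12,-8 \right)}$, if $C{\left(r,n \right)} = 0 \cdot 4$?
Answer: $0$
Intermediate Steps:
$C{\left(r,n \right)} = 0$
$314 C{\left(12,-8 \right)} = 314 \cdot 0 = 0$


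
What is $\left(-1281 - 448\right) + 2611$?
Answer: $882$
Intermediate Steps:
$\left(-1281 - 448\right) + 2611 = -1729 + 2611 = 882$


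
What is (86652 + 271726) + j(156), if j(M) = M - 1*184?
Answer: 358350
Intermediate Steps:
j(M) = -184 + M (j(M) = M - 184 = -184 + M)
(86652 + 271726) + j(156) = (86652 + 271726) + (-184 + 156) = 358378 - 28 = 358350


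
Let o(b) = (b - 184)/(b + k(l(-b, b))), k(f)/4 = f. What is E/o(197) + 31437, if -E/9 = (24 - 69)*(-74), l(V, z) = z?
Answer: -29111769/13 ≈ -2.2394e+6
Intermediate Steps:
k(f) = 4*f
o(b) = (-184 + b)/(5*b) (o(b) = (b - 184)/(b + 4*b) = (-184 + b)/((5*b)) = (-184 + b)*(1/(5*b)) = (-184 + b)/(5*b))
E = -29970 (E = -9*(24 - 69)*(-74) = -(-405)*(-74) = -9*3330 = -29970)
E/o(197) + 31437 = -29970*985/(-184 + 197) + 31437 = -29970/((⅕)*(1/197)*13) + 31437 = -29970/13/985 + 31437 = -29970*985/13 + 31437 = -29520450/13 + 31437 = -29111769/13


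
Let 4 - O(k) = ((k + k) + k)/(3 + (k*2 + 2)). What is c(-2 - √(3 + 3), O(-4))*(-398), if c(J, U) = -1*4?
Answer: 1592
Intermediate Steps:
O(k) = 4 - 3*k/(5 + 2*k) (O(k) = 4 - ((k + k) + k)/(3 + (k*2 + 2)) = 4 - (2*k + k)/(3 + (2*k + 2)) = 4 - 3*k/(3 + (2 + 2*k)) = 4 - 3*k/(5 + 2*k))
c(J, U) = -4
c(-2 - √(3 + 3), O(-4))*(-398) = -4*(-398) = 1592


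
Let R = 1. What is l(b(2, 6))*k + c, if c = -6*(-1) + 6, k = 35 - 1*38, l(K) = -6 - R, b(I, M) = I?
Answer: 33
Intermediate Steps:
l(K) = -7 (l(K) = -6 - 1*1 = -6 - 1 = -7)
k = -3 (k = 35 - 38 = -3)
c = 12 (c = 6 + 6 = 12)
l(b(2, 6))*k + c = -7*(-3) + 12 = 21 + 12 = 33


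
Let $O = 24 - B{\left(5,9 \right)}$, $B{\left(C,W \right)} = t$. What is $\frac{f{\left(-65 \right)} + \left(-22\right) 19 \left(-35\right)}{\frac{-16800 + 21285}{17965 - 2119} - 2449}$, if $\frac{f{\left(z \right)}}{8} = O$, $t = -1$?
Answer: $- \frac{78332060}{12934123} \approx -6.0562$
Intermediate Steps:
$B{\left(C,W \right)} = -1$
$O = 25$ ($O = 24 - -1 = 24 + 1 = 25$)
$f{\left(z \right)} = 200$ ($f{\left(z \right)} = 8 \cdot 25 = 200$)
$\frac{f{\left(-65 \right)} + \left(-22\right) 19 \left(-35\right)}{\frac{-16800 + 21285}{17965 - 2119} - 2449} = \frac{200 + \left(-22\right) 19 \left(-35\right)}{\frac{-16800 + 21285}{17965 - 2119} - 2449} = \frac{200 - -14630}{\frac{4485}{15846} - 2449} = \frac{200 + 14630}{4485 \cdot \frac{1}{15846} - 2449} = \frac{14830}{\frac{1495}{5282} - 2449} = \frac{14830}{- \frac{12934123}{5282}} = 14830 \left(- \frac{5282}{12934123}\right) = - \frac{78332060}{12934123}$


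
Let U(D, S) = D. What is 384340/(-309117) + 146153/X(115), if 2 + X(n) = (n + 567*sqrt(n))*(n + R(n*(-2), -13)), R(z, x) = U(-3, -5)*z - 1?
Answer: -4593077771080527649/3692441106016058766 + 16656618951*sqrt(115)/5972562340499 ≈ -1.2140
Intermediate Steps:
R(z, x) = -1 - 3*z (R(z, x) = -3*z - 1 = -1 - 3*z)
X(n) = -2 + (-1 + 7*n)*(n + 567*sqrt(n)) (X(n) = -2 + (n + 567*sqrt(n))*(n + (-1 - 3*n*(-2))) = -2 + (n + 567*sqrt(n))*(n + (-1 - (-6)*n)) = -2 + (n + 567*sqrt(n))*(n + (-1 + 6*n)) = -2 + (n + 567*sqrt(n))*(-1 + 7*n) = -2 + (-1 + 7*n)*(n + 567*sqrt(n)))
384340/(-309117) + 146153/X(115) = 384340/(-309117) + 146153/(-2 - 1*115 - 567*sqrt(115) + 7*115**2 + 3969*115**(3/2)) = 384340*(-1/309117) + 146153/(-2 - 115 - 567*sqrt(115) + 7*13225 + 3969*(115*sqrt(115))) = -384340/309117 + 146153/(-2 - 115 - 567*sqrt(115) + 92575 + 456435*sqrt(115)) = -384340/309117 + 146153/(92458 + 455868*sqrt(115))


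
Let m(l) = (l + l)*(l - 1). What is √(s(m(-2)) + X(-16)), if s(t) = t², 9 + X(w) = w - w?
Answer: 3*√15 ≈ 11.619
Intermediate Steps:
X(w) = -9 (X(w) = -9 + (w - w) = -9 + 0 = -9)
m(l) = 2*l*(-1 + l) (m(l) = (2*l)*(-1 + l) = 2*l*(-1 + l))
√(s(m(-2)) + X(-16)) = √((2*(-2)*(-1 - 2))² - 9) = √((2*(-2)*(-3))² - 9) = √(12² - 9) = √(144 - 9) = √135 = 3*√15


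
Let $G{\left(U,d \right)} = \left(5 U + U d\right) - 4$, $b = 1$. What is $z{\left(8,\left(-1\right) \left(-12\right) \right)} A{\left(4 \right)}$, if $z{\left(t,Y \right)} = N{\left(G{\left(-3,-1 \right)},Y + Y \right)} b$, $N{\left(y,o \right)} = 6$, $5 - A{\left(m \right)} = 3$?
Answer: $12$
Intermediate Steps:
$A{\left(m \right)} = 2$ ($A{\left(m \right)} = 5 - 3 = 2$)
$G{\left(U,d \right)} = -4 + 5 U + U d$
$z{\left(t,Y \right)} = 6$ ($z{\left(t,Y \right)} = 6 \cdot 1 = 6$)
$z{\left(8,\left(-1\right) \left(-12\right) \right)} A{\left(4 \right)} = 6 \cdot 2 = 12$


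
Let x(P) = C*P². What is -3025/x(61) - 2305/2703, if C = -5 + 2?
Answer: -1950460/3352621 ≈ -0.58177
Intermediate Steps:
C = -3
x(P) = -3*P²
-3025/x(61) - 2305/2703 = -3025/((-3*61²)) - 2305/2703 = -3025/((-3*3721)) - 2305/2703 = -3025/(-11163) - 1*2305/2703 = -3025*(-1/11163) - 2305/2703 = 3025/11163 - 2305/2703 = -1950460/3352621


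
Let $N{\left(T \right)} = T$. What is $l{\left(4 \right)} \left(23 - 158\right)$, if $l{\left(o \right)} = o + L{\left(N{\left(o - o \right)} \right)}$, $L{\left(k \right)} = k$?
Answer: $-540$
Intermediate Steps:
$l{\left(o \right)} = o$ ($l{\left(o \right)} = o + \left(o - o\right) = o + 0 = o$)
$l{\left(4 \right)} \left(23 - 158\right) = 4 \left(23 - 158\right) = 4 \left(-135\right) = -540$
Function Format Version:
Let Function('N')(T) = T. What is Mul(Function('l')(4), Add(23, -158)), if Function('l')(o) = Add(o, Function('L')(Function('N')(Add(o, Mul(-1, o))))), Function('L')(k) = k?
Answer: -540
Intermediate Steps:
Function('l')(o) = o (Function('l')(o) = Add(o, Add(o, Mul(-1, o))) = Add(o, 0) = o)
Mul(Function('l')(4), Add(23, -158)) = Mul(4, Add(23, -158)) = Mul(4, -135) = -540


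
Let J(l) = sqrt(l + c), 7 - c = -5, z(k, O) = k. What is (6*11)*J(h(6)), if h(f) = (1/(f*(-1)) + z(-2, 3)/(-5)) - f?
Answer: 11*sqrt(5610)/5 ≈ 164.78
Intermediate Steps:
c = 12 (c = 7 - 1*(-5) = 7 + 5 = 12)
h(f) = 2/5 - f - 1/f (h(f) = (1/(f*(-1)) - 2/(-5)) - f = (-1/f - 2*(-1/5)) - f = (-1/f + 2/5) - f = (2/5 - 1/f) - f = 2/5 - f - 1/f)
J(l) = sqrt(12 + l) (J(l) = sqrt(l + 12) = sqrt(12 + l))
(6*11)*J(h(6)) = (6*11)*sqrt(12 + (2/5 - 1*6 - 1/6)) = 66*sqrt(12 + (2/5 - 6 - 1*1/6)) = 66*sqrt(12 + (2/5 - 6 - 1/6)) = 66*sqrt(12 - 173/30) = 66*sqrt(187/30) = 66*(sqrt(5610)/30) = 11*sqrt(5610)/5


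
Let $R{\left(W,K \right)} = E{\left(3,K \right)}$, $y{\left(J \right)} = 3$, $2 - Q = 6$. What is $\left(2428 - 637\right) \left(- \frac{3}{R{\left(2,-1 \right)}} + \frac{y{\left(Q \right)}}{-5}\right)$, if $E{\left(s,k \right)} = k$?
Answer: $\frac{21492}{5} \approx 4298.4$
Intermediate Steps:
$Q = -4$ ($Q = 2 - 6 = -4$)
$R{\left(W,K \right)} = K$
$\left(2428 - 637\right) \left(- \frac{3}{R{\left(2,-1 \right)}} + \frac{y{\left(Q \right)}}{-5}\right) = \left(2428 - 637\right) \left(- \frac{3}{-1} + \frac{3}{-5}\right) = 1791 \left(\left(-3\right) \left(-1\right) + 3 \left(- \frac{1}{5}\right)\right) = 1791 \left(3 - \frac{3}{5}\right) = 1791 \cdot \frac{12}{5} = \frac{21492}{5}$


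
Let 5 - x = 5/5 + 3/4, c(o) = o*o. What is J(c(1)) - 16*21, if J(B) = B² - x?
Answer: -1353/4 ≈ -338.25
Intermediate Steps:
c(o) = o²
x = 13/4 (x = 5 - (5/5 + 3/4) = 5 - (5*(⅕) + 3*(¼)) = 5 - (1 + ¾) = 5 - 1*7/4 = 5 - 7/4 = 13/4 ≈ 3.2500)
J(B) = -13/4 + B² (J(B) = B² - 1*13/4 = B² - 13/4 = -13/4 + B²)
J(c(1)) - 16*21 = (-13/4 + (1²)²) - 16*21 = (-13/4 + 1²) - 336 = (-13/4 + 1) - 336 = -9/4 - 336 = -1353/4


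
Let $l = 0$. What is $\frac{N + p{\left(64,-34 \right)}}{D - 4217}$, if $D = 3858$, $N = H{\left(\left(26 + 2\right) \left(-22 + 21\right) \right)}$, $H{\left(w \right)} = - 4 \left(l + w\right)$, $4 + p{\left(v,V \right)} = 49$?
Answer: $- \frac{157}{359} \approx -0.43733$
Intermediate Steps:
$p{\left(v,V \right)} = 45$ ($p{\left(v,V \right)} = -4 + 49 = 45$)
$H{\left(w \right)} = - 4 w$ ($H{\left(w \right)} = - 4 \left(0 + w\right) = - 4 w$)
$N = 112$ ($N = - 4 \left(26 + 2\right) \left(-22 + 21\right) = - 4 \cdot 28 \left(-1\right) = \left(-4\right) \left(-28\right) = 112$)
$\frac{N + p{\left(64,-34 \right)}}{D - 4217} = \frac{112 + 45}{3858 - 4217} = \frac{157}{-359} = 157 \left(- \frac{1}{359}\right) = - \frac{157}{359}$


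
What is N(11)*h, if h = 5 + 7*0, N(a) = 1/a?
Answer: 5/11 ≈ 0.45455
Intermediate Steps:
h = 5 (h = 5 + 0 = 5)
N(11)*h = 5/11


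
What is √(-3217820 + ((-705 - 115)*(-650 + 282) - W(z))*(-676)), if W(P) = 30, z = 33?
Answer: 10*I*√2071873 ≈ 14394.0*I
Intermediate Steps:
√(-3217820 + ((-705 - 115)*(-650 + 282) - W(z))*(-676)) = √(-3217820 + ((-705 - 115)*(-650 + 282) - 1*30)*(-676)) = √(-3217820 + (-820*(-368) - 30)*(-676)) = √(-3217820 + (301760 - 30)*(-676)) = √(-3217820 + 301730*(-676)) = √(-3217820 - 203969480) = √(-207187300) = 10*I*√2071873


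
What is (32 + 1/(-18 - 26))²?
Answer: 1979649/1936 ≈ 1022.5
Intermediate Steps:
(32 + 1/(-18 - 26))² = (32 + 1/(-44))² = (32 - 1/44)² = (1407/44)² = 1979649/1936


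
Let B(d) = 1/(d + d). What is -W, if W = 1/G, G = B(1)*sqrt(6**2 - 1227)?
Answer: 2*I*sqrt(1191)/1191 ≈ 0.057953*I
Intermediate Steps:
B(d) = 1/(2*d)
G = I*sqrt(1191)/2 (G = ((1/2)/1)*sqrt(6**2 - 1227) = ((1/2)*1)*sqrt(36 - 1227) = sqrt(-1191)/2 = (I*sqrt(1191))/2 = I*sqrt(1191)/2 ≈ 17.255*I)
W = -2*I*sqrt(1191)/1191 (W = 1/(I*sqrt(1191)/2) = -2*I*sqrt(1191)/1191 ≈ -0.057953*I)
-W = -(-2)*I*sqrt(1191)/1191 = 2*I*sqrt(1191)/1191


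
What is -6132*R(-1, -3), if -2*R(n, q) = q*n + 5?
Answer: 24528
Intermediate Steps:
R(n, q) = -5/2 - n*q/2 (R(n, q) = -(q*n + 5)/2 = -(n*q + 5)/2 = -(5 + n*q)/2 = -5/2 - n*q/2)
-6132*R(-1, -3) = -6132*(-5/2 - ½*(-1)*(-3)) = -6132*(-5/2 - 3/2) = -6132*(-4) = 24528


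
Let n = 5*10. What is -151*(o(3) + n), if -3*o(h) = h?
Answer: -7399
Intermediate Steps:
n = 50
o(h) = -h/3
-151*(o(3) + n) = -151*(-⅓*3 + 50) = -151*(-1 + 50) = -151*49 = -7399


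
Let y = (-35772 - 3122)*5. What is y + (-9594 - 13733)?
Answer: -217797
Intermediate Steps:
y = -194470 (y = -38894*5 = -194470)
y + (-9594 - 13733) = -194470 + (-9594 - 13733) = -194470 - 23327 = -217797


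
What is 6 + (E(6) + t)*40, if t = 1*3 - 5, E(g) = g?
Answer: 166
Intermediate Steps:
t = -2 (t = 3 - 5 = -2)
6 + (E(6) + t)*40 = 6 + (6 - 2)*40 = 6 + 4*40 = 6 + 160 = 166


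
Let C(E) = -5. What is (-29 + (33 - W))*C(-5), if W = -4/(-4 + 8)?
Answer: -25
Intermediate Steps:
W = -1 (W = -4/4 = -4*¼ = -1)
(-29 + (33 - W))*C(-5) = (-29 + (33 - 1*(-1)))*(-5) = (-29 + (33 + 1))*(-5) = (-29 + 34)*(-5) = 5*(-5) = -25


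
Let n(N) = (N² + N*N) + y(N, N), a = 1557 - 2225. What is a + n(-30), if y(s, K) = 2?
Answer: 1134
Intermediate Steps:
a = -668
n(N) = 2 + 2*N² (n(N) = (N² + N*N) + 2 = (N² + N²) + 2 = 2*N² + 2 = 2 + 2*N²)
a + n(-30) = -668 + (2 + 2*(-30)²) = -668 + (2 + 2*900) = -668 + (2 + 1800) = -668 + 1802 = 1134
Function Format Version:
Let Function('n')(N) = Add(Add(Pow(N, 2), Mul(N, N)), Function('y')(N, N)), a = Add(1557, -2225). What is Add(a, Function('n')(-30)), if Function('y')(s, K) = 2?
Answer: 1134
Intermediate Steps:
a = -668
Function('n')(N) = Add(2, Mul(2, Pow(N, 2))) (Function('n')(N) = Add(Add(Pow(N, 2), Mul(N, N)), 2) = Add(Add(Pow(N, 2), Pow(N, 2)), 2) = Add(Mul(2, Pow(N, 2)), 2) = Add(2, Mul(2, Pow(N, 2))))
Add(a, Function('n')(-30)) = Add(-668, Add(2, Mul(2, Pow(-30, 2)))) = Add(-668, Add(2, Mul(2, 900))) = Add(-668, Add(2, 1800)) = Add(-668, 1802) = 1134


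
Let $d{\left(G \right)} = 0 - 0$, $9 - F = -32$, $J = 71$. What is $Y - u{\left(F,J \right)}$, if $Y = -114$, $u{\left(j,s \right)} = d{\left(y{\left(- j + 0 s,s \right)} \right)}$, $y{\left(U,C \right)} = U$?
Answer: $-114$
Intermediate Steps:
$F = 41$ ($F = 9 - -32 = 9 + 32 = 41$)
$d{\left(G \right)} = 0$ ($d{\left(G \right)} = 0 + 0 = 0$)
$u{\left(j,s \right)} = 0$
$Y - u{\left(F,J \right)} = -114 - 0 = -114 + 0 = -114$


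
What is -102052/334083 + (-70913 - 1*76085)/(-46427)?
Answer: 44371564630/15510471441 ≈ 2.8607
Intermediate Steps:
-102052/334083 + (-70913 - 1*76085)/(-46427) = -102052*1/334083 + (-70913 - 76085)*(-1/46427) = -102052/334083 - 146998*(-1/46427) = -102052/334083 + 146998/46427 = 44371564630/15510471441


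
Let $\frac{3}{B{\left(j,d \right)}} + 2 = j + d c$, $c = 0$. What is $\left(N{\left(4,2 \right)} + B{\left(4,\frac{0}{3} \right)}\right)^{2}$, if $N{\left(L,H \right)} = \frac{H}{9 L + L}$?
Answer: $\frac{961}{400} \approx 2.4025$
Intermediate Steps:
$N{\left(L,H \right)} = \frac{H}{10 L}$
$B{\left(j,d \right)} = \frac{3}{-2 + j}$ ($B{\left(j,d \right)} = \frac{3}{-2 + \left(j + d 0\right)} = \frac{3}{-2 + \left(j + 0\right)} = \frac{3}{-2 + j}$)
$\left(N{\left(4,2 \right)} + B{\left(4,\frac{0}{3} \right)}\right)^{2} = \left(\frac{1}{10} \cdot 2 \cdot \frac{1}{4} + \frac{3}{-2 + 4}\right)^{2} = \left(\frac{1}{10} \cdot 2 \cdot \frac{1}{4} + \frac{3}{2}\right)^{2} = \left(\frac{1}{20} + 3 \cdot \frac{1}{2}\right)^{2} = \left(\frac{1}{20} + \frac{3}{2}\right)^{2} = \left(\frac{31}{20}\right)^{2} = \frac{961}{400}$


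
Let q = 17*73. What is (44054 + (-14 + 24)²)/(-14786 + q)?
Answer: -4906/1505 ≈ -3.2598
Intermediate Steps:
q = 1241
(44054 + (-14 + 24)²)/(-14786 + q) = (44054 + (-14 + 24)²)/(-14786 + 1241) = (44054 + 10²)/(-13545) = (44054 + 100)*(-1/13545) = 44154*(-1/13545) = -4906/1505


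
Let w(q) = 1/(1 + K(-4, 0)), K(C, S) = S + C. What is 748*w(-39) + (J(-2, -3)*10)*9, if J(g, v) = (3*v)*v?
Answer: 6542/3 ≈ 2180.7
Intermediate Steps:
K(C, S) = C + S
J(g, v) = 3*v²
w(q) = -⅓ (w(q) = 1/(1 + (-4 + 0)) = 1/(1 - 4) = 1/(-3) = -⅓)
748*w(-39) + (J(-2, -3)*10)*9 = 748*(-⅓) + ((3*(-3)²)*10)*9 = -748/3 + ((3*9)*10)*9 = -748/3 + (27*10)*9 = -748/3 + 270*9 = -748/3 + 2430 = 6542/3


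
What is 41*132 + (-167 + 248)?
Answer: 5493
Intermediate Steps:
41*132 + (-167 + 248) = 5412 + 81 = 5493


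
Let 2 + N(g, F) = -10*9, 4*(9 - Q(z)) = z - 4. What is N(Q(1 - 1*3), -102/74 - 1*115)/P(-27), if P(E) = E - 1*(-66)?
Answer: -92/39 ≈ -2.3590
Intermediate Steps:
Q(z) = 10 - z/4 (Q(z) = 9 - (z - 4)/4 = 9 - (-4 + z)/4 = 9 + (1 - z/4) = 10 - z/4)
P(E) = 66 + E (P(E) = E + 66 = 66 + E)
N(g, F) = -92 (N(g, F) = -2 - 10*9 = -2 - 90 = -92)
N(Q(1 - 1*3), -102/74 - 1*115)/P(-27) = -92/(66 - 27) = -92/39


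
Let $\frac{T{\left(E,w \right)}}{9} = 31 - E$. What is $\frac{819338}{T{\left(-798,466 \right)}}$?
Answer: $\frac{819338}{7461} \approx 109.82$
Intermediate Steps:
$T{\left(E,w \right)} = 279 - 9 E$ ($T{\left(E,w \right)} = 9 \left(31 - E\right) = 279 - 9 E$)
$\frac{819338}{T{\left(-798,466 \right)}} = \frac{819338}{279 - -7182} = \frac{819338}{279 + 7182} = \frac{819338}{7461}$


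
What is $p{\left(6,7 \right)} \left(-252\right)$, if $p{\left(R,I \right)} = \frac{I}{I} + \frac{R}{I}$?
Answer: $-468$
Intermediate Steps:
$p{\left(R,I \right)} = 1 + \frac{R}{I}$
$p{\left(6,7 \right)} \left(-252\right) = \frac{7 + 6}{7} \left(-252\right) = \frac{1}{7} \cdot 13 \left(-252\right) = \frac{13}{7} \left(-252\right) = -468$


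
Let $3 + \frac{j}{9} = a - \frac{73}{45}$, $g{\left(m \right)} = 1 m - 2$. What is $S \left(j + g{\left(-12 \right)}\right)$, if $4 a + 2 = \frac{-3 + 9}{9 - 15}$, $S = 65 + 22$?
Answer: $- \frac{108489}{20} \approx -5424.5$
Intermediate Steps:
$g{\left(m \right)} = -2 + m$ ($g{\left(m \right)} = m - 2 = -2 + m$)
$S = 87$
$a = - \frac{3}{4}$ ($a = - \frac{1}{2} + \frac{\left(-3 + 9\right) \frac{1}{9 - 15}}{4} = - \frac{1}{2} + \frac{6 \frac{1}{-6}}{4} = - \frac{1}{2} + \frac{6 \left(- \frac{1}{6}\right)}{4} = - \frac{1}{2} + \frac{1}{4} \left(-1\right) = - \frac{1}{2} - \frac{1}{4} = - \frac{3}{4} \approx -0.75$)
$j = - \frac{967}{20}$ ($j = -27 + 9 \left(- \frac{3}{4} - \frac{73}{45}\right) = -27 + 9 \left(- \frac{427}{180}\right) = -27 - \frac{427}{20} = - \frac{967}{20} \approx -48.35$)
$S \left(j + g{\left(-12 \right)}\right) = 87 \left(- \frac{967}{20} - 14\right) = 87 \left(- \frac{1247}{20}\right) = - \frac{108489}{20}$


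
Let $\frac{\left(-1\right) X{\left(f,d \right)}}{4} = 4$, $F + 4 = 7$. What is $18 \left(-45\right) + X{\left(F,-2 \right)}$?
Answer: $-826$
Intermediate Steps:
$F = 3$ ($F = -4 + 7 = 3$)
$X{\left(f,d \right)} = -16$ ($X{\left(f,d \right)} = \left(-4\right) 4 = -16$)
$18 \left(-45\right) + X{\left(F,-2 \right)} = 18 \left(-45\right) - 16 = -810 - 16 = -826$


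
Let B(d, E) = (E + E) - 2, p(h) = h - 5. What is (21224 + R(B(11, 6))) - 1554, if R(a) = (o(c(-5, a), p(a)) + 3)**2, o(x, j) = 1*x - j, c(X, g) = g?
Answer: 19734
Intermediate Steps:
p(h) = -5 + h
B(d, E) = -2 + 2*E (B(d, E) = 2*E - 2 = -2 + 2*E)
o(x, j) = x - j
R(a) = 64 (R(a) = ((a - (-5 + a)) + 3)**2 = ((a + (5 - a)) + 3)**2 = (5 + 3)**2 = 8**2 = 64)
(21224 + R(B(11, 6))) - 1554 = (21224 + 64) - 1554 = 21288 - 1554 = 19734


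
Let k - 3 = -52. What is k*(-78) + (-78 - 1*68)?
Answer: 3676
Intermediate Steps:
k = -49 (k = 3 - 52 = -49)
k*(-78) + (-78 - 1*68) = -49*(-78) + (-78 - 1*68) = 3822 + (-78 - 68) = 3822 - 146 = 3676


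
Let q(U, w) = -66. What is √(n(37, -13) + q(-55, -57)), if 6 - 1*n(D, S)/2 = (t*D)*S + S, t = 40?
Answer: 2*√9613 ≈ 196.09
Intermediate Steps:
n(D, S) = 12 - 2*S - 80*D*S (n(D, S) = 12 - 2*((40*D)*S + S) = 12 - 2*(40*D*S + S) = 12 - 2*(S + 40*D*S) = 12 + (-2*S - 80*D*S) = 12 - 2*S - 80*D*S)
√(n(37, -13) + q(-55, -57)) = √((12 - 2*(-13) - 80*37*(-13)) - 66) = √((12 + 26 + 38480) - 66) = √(38518 - 66) = √38452 = 2*√9613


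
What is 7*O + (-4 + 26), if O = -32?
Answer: -202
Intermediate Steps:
7*O + (-4 + 26) = 7*(-32) + (-4 + 26) = -224 + 22 = -202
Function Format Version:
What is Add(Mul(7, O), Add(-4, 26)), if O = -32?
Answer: -202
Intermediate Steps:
Add(Mul(7, O), Add(-4, 26)) = Add(Mul(7, -32), Add(-4, 26)) = Add(-224, 22) = -202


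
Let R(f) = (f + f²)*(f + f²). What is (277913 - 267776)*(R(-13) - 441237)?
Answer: -4226125437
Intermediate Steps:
R(f) = (f + f²)²
(277913 - 267776)*(R(-13) - 441237) = (277913 - 267776)*((-13)²*(1 - 13)² - 441237) = 10137*(169*(-12)² - 441237) = 10137*(169*144 - 441237) = 10137*(24336 - 441237) = 10137*(-416901) = -4226125437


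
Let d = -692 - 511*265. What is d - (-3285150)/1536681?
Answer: -69716585239/512227 ≈ -1.3610e+5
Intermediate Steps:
d = -136107 (d = -692 - 135415 = -136107)
d - (-3285150)/1536681 = -136107 - (-3285150)/1536681 = -136107 - 1*(-1095050/512227) = -136107 + 1095050/512227 = -69716585239/512227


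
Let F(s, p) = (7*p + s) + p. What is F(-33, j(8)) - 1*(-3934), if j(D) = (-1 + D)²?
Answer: 4293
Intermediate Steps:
F(s, p) = s + 8*p (F(s, p) = (s + 7*p) + p = s + 8*p)
F(-33, j(8)) - 1*(-3934) = (-33 + 8*(-1 + 8)²) - 1*(-3934) = (-33 + 8*7²) + 3934 = (-33 + 8*49) + 3934 = (-33 + 392) + 3934 = 359 + 3934 = 4293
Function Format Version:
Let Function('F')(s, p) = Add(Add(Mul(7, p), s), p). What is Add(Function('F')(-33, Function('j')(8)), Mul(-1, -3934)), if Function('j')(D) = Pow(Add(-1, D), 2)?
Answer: 4293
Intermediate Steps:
Function('F')(s, p) = Add(s, Mul(8, p)) (Function('F')(s, p) = Add(Add(s, Mul(7, p)), p) = Add(s, Mul(8, p)))
Add(Function('F')(-33, Function('j')(8)), Mul(-1, -3934)) = Add(Add(-33, Mul(8, Pow(Add(-1, 8), 2))), Mul(-1, -3934)) = Add(Add(-33, Mul(8, Pow(7, 2))), 3934) = Add(Add(-33, Mul(8, 49)), 3934) = Add(Add(-33, 392), 3934) = Add(359, 3934) = 4293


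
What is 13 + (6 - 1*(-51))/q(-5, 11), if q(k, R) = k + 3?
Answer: -31/2 ≈ -15.500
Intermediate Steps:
q(k, R) = 3 + k
13 + (6 - 1*(-51))/q(-5, 11) = 13 + (6 - 1*(-51))/(3 - 5) = 13 + (6 + 51)/(-2) = 13 + 57*(-1/2) = 13 - 57/2 = -31/2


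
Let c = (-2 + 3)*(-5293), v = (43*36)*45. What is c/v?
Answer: -5293/69660 ≈ -0.075983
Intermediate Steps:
v = 69660 (v = 1548*45 = 69660)
c = -5293 (c = 1*(-5293) = -5293)
c/v = -5293/69660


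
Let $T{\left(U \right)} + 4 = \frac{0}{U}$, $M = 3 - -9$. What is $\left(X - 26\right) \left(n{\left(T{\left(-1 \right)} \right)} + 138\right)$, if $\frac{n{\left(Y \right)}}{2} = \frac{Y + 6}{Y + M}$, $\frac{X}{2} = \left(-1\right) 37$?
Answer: $-13850$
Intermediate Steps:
$M = 12$ ($M = 3 + 9 = 12$)
$X = -74$ ($X = 2 \left(\left(-1\right) 37\right) = 2 \left(-37\right) = -74$)
$T{\left(U \right)} = -4$ ($T{\left(U \right)} = -4 + \frac{0}{U} = -4 + 0 = -4$)
$n{\left(Y \right)} = \frac{2 \left(6 + Y\right)}{12 + Y}$ ($n{\left(Y \right)} = 2 \frac{Y + 6}{Y + 12} = 2 \frac{6 + Y}{12 + Y} = \frac{2 \left(6 + Y\right)}{12 + Y}$)
$\left(X - 26\right) \left(n{\left(T{\left(-1 \right)} \right)} + 138\right) = \left(-74 - 26\right) \left(\frac{2 \left(6 - 4\right)}{12 - 4} + 138\right) = - 100 \left(2 \cdot \frac{1}{8} \cdot 2 + 138\right) = - 100 \left(\frac{1}{2} + 138\right) = \left(-100\right) \frac{277}{2} = -13850$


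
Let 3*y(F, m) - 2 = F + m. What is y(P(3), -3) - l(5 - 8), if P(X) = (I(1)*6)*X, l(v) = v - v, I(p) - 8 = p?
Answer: 161/3 ≈ 53.667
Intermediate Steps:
I(p) = 8 + p
l(v) = 0
P(X) = 54*X (P(X) = ((8 + 1)*6)*X = (9*6)*X = 54*X)
y(F, m) = 2/3 + F/3 + m/3 (y(F, m) = 2/3 + (F + m)/3 = 2/3 + (F/3 + m/3) = 2/3 + F/3 + m/3)
y(P(3), -3) - l(5 - 8) = (2/3 + (54*3)/3 + (1/3)*(-3)) - 1*0 = (2/3 + (1/3)*162 - 1) + 0 = (2/3 + 54 - 1) + 0 = 161/3 + 0 = 161/3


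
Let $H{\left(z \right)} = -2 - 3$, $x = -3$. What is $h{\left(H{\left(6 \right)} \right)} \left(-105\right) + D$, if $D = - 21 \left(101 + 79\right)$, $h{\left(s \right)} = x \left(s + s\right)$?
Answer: $-6930$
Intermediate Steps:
$H{\left(z \right)} = -5$
$h{\left(s \right)} = - 6 s$ ($h{\left(s \right)} = - 3 \left(s + s\right) = - 3 \cdot 2 s = - 6 s$)
$D = -3780$ ($D = \left(-21\right) 180 = -3780$)
$h{\left(H{\left(6 \right)} \right)} \left(-105\right) + D = \left(-6\right) \left(-5\right) \left(-105\right) - 3780 = 30 \left(-105\right) - 3780 = -3150 - 3780 = -6930$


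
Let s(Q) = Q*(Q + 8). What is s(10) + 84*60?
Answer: 5220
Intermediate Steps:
s(Q) = Q*(8 + Q)
s(10) + 84*60 = 10*(8 + 10) + 84*60 = 10*18 + 5040 = 180 + 5040 = 5220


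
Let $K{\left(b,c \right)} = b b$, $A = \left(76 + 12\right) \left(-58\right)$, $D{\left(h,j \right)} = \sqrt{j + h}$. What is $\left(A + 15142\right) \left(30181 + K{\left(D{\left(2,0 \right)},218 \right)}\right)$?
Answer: $302976954$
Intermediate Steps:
$D{\left(h,j \right)} = \sqrt{h + j}$
$A = -5104$ ($A = 88 \left(-58\right) = -5104$)
$K{\left(b,c \right)} = b^{2}$
$\left(A + 15142\right) \left(30181 + K{\left(D{\left(2,0 \right)},218 \right)}\right) = \left(-5104 + 15142\right) \left(30181 + \left(\sqrt{2 + 0}\right)^{2}\right) = 10038 \left(30181 + \left(\sqrt{2}\right)^{2}\right) = 10038 \left(30181 + 2\right) = 10038 \cdot 30183 = 302976954$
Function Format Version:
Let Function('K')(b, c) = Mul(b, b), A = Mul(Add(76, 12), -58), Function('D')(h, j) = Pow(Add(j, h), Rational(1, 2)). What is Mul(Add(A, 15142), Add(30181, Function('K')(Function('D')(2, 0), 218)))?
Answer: 302976954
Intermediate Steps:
Function('D')(h, j) = Pow(Add(h, j), Rational(1, 2))
A = -5104 (A = Mul(88, -58) = -5104)
Function('K')(b, c) = Pow(b, 2)
Mul(Add(A, 15142), Add(30181, Function('K')(Function('D')(2, 0), 218))) = Mul(Add(-5104, 15142), Add(30181, Pow(Pow(Add(2, 0), Rational(1, 2)), 2))) = Mul(10038, Add(30181, Pow(Pow(2, Rational(1, 2)), 2))) = Mul(10038, Add(30181, 2)) = Mul(10038, 30183) = 302976954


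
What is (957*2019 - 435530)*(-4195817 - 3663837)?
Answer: -11763174738062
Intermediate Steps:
(957*2019 - 435530)*(-4195817 - 3663837) = (1932183 - 435530)*(-7859654) = 1496653*(-7859654) = -11763174738062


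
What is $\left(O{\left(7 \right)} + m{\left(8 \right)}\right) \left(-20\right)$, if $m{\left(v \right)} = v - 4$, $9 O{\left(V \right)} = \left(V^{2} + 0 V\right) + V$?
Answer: $- \frac{1840}{9} \approx -204.44$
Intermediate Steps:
$O{\left(V \right)} = \frac{V}{9} + \frac{V^{2}}{9}$ ($O{\left(V \right)} = \frac{\left(V^{2} + 0 V\right) + V}{9} = \frac{\left(V^{2} + 0\right) + V}{9} = \frac{V^{2} + V}{9} = \frac{V + V^{2}}{9} = \frac{V}{9} + \frac{V^{2}}{9}$)
$m{\left(v \right)} = -4 + v$ ($m{\left(v \right)} = v - 4 = -4 + v$)
$\left(O{\left(7 \right)} + m{\left(8 \right)}\right) \left(-20\right) = \left(\frac{1}{9} \cdot 7 \left(1 + 7\right) + \left(-4 + 8\right)\right) \left(-20\right) = \left(\frac{1}{9} \cdot 7 \cdot 8 + 4\right) \left(-20\right) = \left(\frac{56}{9} + 4\right) \left(-20\right) = \frac{92}{9} \left(-20\right) = - \frac{1840}{9}$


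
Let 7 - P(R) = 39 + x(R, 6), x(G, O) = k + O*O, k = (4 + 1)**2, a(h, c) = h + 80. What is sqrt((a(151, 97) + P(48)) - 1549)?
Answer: I*sqrt(1411) ≈ 37.563*I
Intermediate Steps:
a(h, c) = 80 + h
k = 25 (k = 5**2 = 25)
x(G, O) = 25 + O**2 (x(G, O) = 25 + O*O = 25 + O**2)
P(R) = -93 (P(R) = 7 - (39 + (25 + 6**2)) = 7 - (39 + (25 + 36)) = 7 - (39 + 61) = 7 - 1*100 = 7 - 100 = -93)
sqrt((a(151, 97) + P(48)) - 1549) = sqrt(((80 + 151) - 93) - 1549) = sqrt((231 - 93) - 1549) = sqrt(138 - 1549) = sqrt(-1411) = I*sqrt(1411)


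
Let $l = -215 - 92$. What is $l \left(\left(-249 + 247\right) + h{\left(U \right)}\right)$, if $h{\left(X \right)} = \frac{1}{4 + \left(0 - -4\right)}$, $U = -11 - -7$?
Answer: $\frac{4605}{8} \approx 575.63$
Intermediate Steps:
$U = -4$ ($U = -11 + 7 = -4$)
$l = -307$ ($l = -215 - 92 = -307$)
$h{\left(X \right)} = \frac{1}{8}$ ($h{\left(X \right)} = \frac{1}{4 + \left(0 + 4\right)} = \frac{1}{4 + 4} = \frac{1}{8}$)
$l \left(\left(-249 + 247\right) + h{\left(U \right)}\right) = - 307 \left(\left(-249 + 247\right) + \frac{1}{8}\right) = - 307 \left(-2 + \frac{1}{8}\right) = \left(-307\right) \left(- \frac{15}{8}\right) = \frac{4605}{8}$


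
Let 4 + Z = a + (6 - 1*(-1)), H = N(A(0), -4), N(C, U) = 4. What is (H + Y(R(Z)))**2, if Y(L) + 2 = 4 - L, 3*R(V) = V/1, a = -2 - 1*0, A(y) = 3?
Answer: 289/9 ≈ 32.111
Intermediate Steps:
a = -2 (a = -2 + 0 = -2)
H = 4
Z = 1 (Z = -4 + (-2 + (6 - 1*(-1))) = -4 + (-2 + (6 + 1)) = -4 + (-2 + 7) = -4 + 5 = 1)
R(V) = V/3 (R(V) = (V/1)/3 = (V*1)/3 = V/3)
Y(L) = 2 - L (Y(L) = -2 + (4 - L) = 2 - L)
(H + Y(R(Z)))**2 = (4 + (2 - 1/3))**2 = (4 + 5/3)**2 = (17/3)**2 = 289/9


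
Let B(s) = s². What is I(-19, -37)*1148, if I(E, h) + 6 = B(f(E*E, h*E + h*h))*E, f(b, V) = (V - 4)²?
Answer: -398930854008852200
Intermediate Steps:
f(b, V) = (-4 + V)²
I(E, h) = -6 + E*(-4 + h² + E*h)⁴ (I(E, h) = -6 + ((-4 + (h*E + h*h))²)²*E = -6 + ((-4 + (E*h + h²))²)²*E = -6 + ((-4 + (h² + E*h))²)²*E = -6 + ((-4 + h² + E*h)²)²*E = -6 + (-4 + h² + E*h)⁴*E = -6 + E*(-4 + h² + E*h)⁴)
I(-19, -37)*1148 = (-6 - 19*(-4 - 37*(-19 - 37))⁴)*1148 = (-6 - 19*(-4 - 37*(-56))⁴)*1148 = (-6 - 19*(-4 + 2072)⁴)*1148 = (-6 - 19*2068⁴)*1148 = (-6 - 19*18289512837376)*1148 = (-6 - 347500743910144)*1148 = -347500743910150*1148 = -398930854008852200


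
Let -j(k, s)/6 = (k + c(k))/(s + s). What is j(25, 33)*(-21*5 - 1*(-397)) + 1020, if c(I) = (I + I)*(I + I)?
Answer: -726080/11 ≈ -66007.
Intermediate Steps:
c(I) = 4*I² (c(I) = (2*I)*(2*I) = 4*I²)
j(k, s) = -3*(k + 4*k²)/s (j(k, s) = -6*(k + 4*k²)/(s + s) = -6*(k + 4*k²)/(2*s) = -6*(k + 4*k²)*1/(2*s) = -3*(k + 4*k²)/s)
j(25, 33)*(-21*5 - 1*(-397)) + 1020 = (3*25*(-1 - 4*25)/33)*(-21*5 - 1*(-397)) + 1020 = (3*25*(1/33)*(-1 - 100))*(-105 + 397) + 1020 = (3*25*(1/33)*(-101))*292 + 1020 = -2525/11*292 + 1020 = -737300/11 + 1020 = -726080/11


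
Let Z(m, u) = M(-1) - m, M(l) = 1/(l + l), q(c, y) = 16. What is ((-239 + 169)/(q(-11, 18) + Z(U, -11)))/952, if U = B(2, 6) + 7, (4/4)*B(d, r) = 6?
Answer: -1/34 ≈ -0.029412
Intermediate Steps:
B(d, r) = 6
M(l) = 1/(2*l)
U = 13 (U = 6 + 7 = 13)
Z(m, u) = -½ - m (Z(m, u) = (½)/(-1) - m = (½)*(-1) - m = -½ - m)
((-239 + 169)/(q(-11, 18) + Z(U, -11)))/952 = ((-239 + 169)/(16 + (-½ - 1*13)))/952 = -70/(16 + (-½ - 13))*(1/952) = -70/(16 - 27/2)*(1/952) = -70/5/2*(1/952) = -70*⅖*(1/952) = -28*1/952 = -1/34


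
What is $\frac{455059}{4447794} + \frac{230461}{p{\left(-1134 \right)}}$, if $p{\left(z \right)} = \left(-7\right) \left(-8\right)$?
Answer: $\frac{73219181167}{17791176} \approx 4115.5$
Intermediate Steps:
$p{\left(z \right)} = 56$
$\frac{455059}{4447794} + \frac{230461}{p{\left(-1134 \right)}} = \frac{455059}{4447794} + \frac{230461}{56} = 455059 \cdot \frac{1}{4447794} + 230461 \cdot \frac{1}{56} = \frac{455059}{4447794} + \frac{32923}{8} = \frac{73219181167}{17791176}$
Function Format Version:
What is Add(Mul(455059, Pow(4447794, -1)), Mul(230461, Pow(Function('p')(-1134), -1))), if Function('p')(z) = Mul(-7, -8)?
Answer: Rational(73219181167, 17791176) ≈ 4115.5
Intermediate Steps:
Function('p')(z) = 56
Add(Mul(455059, Pow(4447794, -1)), Mul(230461, Pow(Function('p')(-1134), -1))) = Add(Mul(455059, Pow(4447794, -1)), Mul(230461, Pow(56, -1))) = Add(Mul(455059, Rational(1, 4447794)), Mul(230461, Rational(1, 56))) = Add(Rational(455059, 4447794), Rational(32923, 8)) = Rational(73219181167, 17791176)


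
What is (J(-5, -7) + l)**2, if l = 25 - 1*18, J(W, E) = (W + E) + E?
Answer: 144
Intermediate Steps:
J(W, E) = W + 2*E (J(W, E) = (E + W) + E = W + 2*E)
l = 7 (l = 25 - 18 = 7)
(J(-5, -7) + l)**2 = ((-5 + 2*(-7)) + 7)**2 = ((-5 - 14) + 7)**2 = (-19 + 7)**2 = (-12)**2 = 144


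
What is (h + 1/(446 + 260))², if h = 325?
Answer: 52647761401/498436 ≈ 1.0563e+5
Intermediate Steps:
(h + 1/(446 + 260))² = (325 + 1/(446 + 260))² = (325 + 1/706)² = (229451/706)² = 52647761401/498436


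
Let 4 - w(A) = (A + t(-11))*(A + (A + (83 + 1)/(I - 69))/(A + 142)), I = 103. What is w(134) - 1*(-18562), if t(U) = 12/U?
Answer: 47642/69 ≈ 690.46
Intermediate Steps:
w(A) = 4 - (-12/11 + A)*(A + (42/17 + A)/(142 + A)) (w(A) = 4 - (A + 12/(-11))*(A + (A + (83 + 1)/(103 - 69))/(A + 142)) = 4 - (A + 12*(-1/11))*(A + (A + 84/34)/(142 + A)) = 4 - (A - 12/11)*(A + (A + 84*(1/34))/(142 + A)) = 4 - (-12/11 + A)*(A + (A + 42/17)/(142 + A)) = 4 - (-12/11 + A)*(A + (42/17 + A)/(142 + A)))
w(134) - 1*(-18562) = (106720 - 26537*134**2 - 187*134**3 + 29458*134)/(187*(142 + 134)) - 1*(-18562) = (1/187)*(106720 - 26537*17956 - 187*2406104 + 3947372)/276 + 18562 = (1/187)*(1/276)*(106720 - 476498372 - 449941448 + 3947372) + 18562 = (1/187)*(1/276)*(-922385728) + 18562 = -1233136/69 + 18562 = 47642/69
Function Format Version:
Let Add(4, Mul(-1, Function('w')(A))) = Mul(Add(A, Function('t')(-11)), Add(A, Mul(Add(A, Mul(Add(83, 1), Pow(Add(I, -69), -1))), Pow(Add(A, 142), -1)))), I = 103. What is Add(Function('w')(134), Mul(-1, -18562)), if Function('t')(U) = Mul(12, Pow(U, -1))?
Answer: Rational(47642, 69) ≈ 690.46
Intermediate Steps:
Function('w')(A) = Add(4, Mul(-1, Add(Rational(-12, 11), A), Add(A, Mul(Pow(Add(142, A), -1), Add(Rational(42, 17), A))))) (Function('w')(A) = Add(4, Mul(-1, Mul(Add(A, Mul(12, Pow(-11, -1))), Add(A, Mul(Add(A, Mul(Add(83, 1), Pow(Add(103, -69), -1))), Pow(Add(A, 142), -1)))))) = Add(4, Mul(-1, Mul(Add(A, Mul(12, Rational(-1, 11))), Add(A, Mul(Add(A, Mul(84, Pow(34, -1))), Pow(Add(142, A), -1)))))) = Add(4, Mul(-1, Mul(Add(A, Rational(-12, 11)), Add(A, Mul(Add(A, Mul(84, Rational(1, 34))), Pow(Add(142, A), -1)))))) = Add(4, Mul(-1, Mul(Add(Rational(-12, 11), A), Add(A, Mul(Add(A, Rational(42, 17)), Pow(Add(142, A), -1)))))) = Add(4, Mul(-1, Mul(Add(Rational(-12, 11), A), Add(A, Mul(Add(Rational(42, 17), A), Pow(Add(142, A), -1)))))) = Add(4, Mul(-1, Mul(Add(Rational(-12, 11), A), Add(A, Mul(Pow(Add(142, A), -1), Add(Rational(42, 17), A)))))) = Add(4, Mul(-1, Add(Rational(-12, 11), A), Add(A, Mul(Pow(Add(142, A), -1), Add(Rational(42, 17), A))))))
Add(Function('w')(134), Mul(-1, -18562)) = Add(Mul(Rational(1, 187), Pow(Add(142, 134), -1), Add(106720, Mul(-26537, Pow(134, 2)), Mul(-187, Pow(134, 3)), Mul(29458, 134))), Mul(-1, -18562)) = Add(Mul(Rational(1, 187), Pow(276, -1), Add(106720, Mul(-26537, 17956), Mul(-187, 2406104), 3947372)), 18562) = Add(Mul(Rational(1, 187), Rational(1, 276), Add(106720, -476498372, -449941448, 3947372)), 18562) = Add(Mul(Rational(1, 187), Rational(1, 276), -922385728), 18562) = Add(Rational(-1233136, 69), 18562) = Rational(47642, 69)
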